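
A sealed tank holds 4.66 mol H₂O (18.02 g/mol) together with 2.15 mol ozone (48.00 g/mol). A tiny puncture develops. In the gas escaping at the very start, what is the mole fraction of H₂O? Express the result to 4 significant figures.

0.7796

Rate_i ∝ x_i/√M_i (Graham's law weighted by mole fraction), so the effusate composition follows n_i/√M_i.
So x_H₂O in the escaping gas = (n_H₂O/√M_H₂O) / Σ(n_i/√M_i)
= (4.66/√18.02) / (4.66/√18.02 + 2.15/√48.00) = 1.098/(1.098 + 0.3103) = 0.7796.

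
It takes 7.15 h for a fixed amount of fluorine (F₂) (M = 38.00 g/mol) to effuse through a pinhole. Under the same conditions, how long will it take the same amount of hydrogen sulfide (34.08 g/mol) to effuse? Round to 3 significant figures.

6.77 h

From Graham's law, t_H₂S/t_F₂ = √(M_H₂S/M_F₂) = √(34.08/38.00) = √0.8968 = 0.9470.
So the time for H₂S is 7.15 × 0.9470 = 6.77 h.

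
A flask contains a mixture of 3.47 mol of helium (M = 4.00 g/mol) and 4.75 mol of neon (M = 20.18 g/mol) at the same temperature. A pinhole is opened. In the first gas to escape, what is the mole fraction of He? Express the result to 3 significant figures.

0.621

Each component's effusion rate ∝ (its partial pressure)·(1/√M) ∝ n_i/√M_i.
So x_He in the escaping gas = (n_He/√M_He) / Σ(n_i/√M_i)
= (3.47/√4.00) / (3.47/√4.00 + 4.75/√20.18) = 1.735/(1.735 + 1.057) = 0.621.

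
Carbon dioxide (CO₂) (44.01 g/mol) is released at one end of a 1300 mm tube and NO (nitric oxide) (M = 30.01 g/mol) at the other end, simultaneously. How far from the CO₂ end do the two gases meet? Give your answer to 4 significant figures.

Distances travelled in equal time are proportional to diffusion rates, so d_CO₂/d_NO = √(M_NO/M_CO₂) = √(30.01/44.01) = 0.8258.
With d_CO₂ + d_NO = 1300 mm, d_NO = 1300/(1 + 0.8258) = 712.0 mm.
d_CO₂ = 1300 − 712.0 = 588.0 mm.

588.0 mm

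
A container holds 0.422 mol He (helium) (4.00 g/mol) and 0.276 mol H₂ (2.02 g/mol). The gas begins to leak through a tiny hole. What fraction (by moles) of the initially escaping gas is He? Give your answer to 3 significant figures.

0.521

Rate_i ∝ x_i/√M_i (Graham's law weighted by mole fraction), so the effusate composition follows n_i/√M_i.
So x_He in the escaping gas = (n_He/√M_He) / Σ(n_i/√M_i)
= (0.422/√4.00) / (0.422/√4.00 + 0.276/√2.02) = 0.2110/(0.2110 + 0.1942) = 0.521.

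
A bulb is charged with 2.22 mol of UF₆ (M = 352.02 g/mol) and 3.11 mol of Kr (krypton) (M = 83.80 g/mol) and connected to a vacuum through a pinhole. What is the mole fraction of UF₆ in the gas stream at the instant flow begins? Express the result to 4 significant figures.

Rate_i ∝ x_i/√M_i (Graham's law weighted by mole fraction), so the effusate composition follows n_i/√M_i.
x_UF₆(eff) = (n_UF₆/√M_UF₆) / (n_UF₆/√M_UF₆ + n_Kr/√M_Kr)
= (2.22/√352.02) / (2.22/√352.02 + 3.11/√83.80) = 0.1183/(0.1183 + 0.3397) = 0.2583.

0.2583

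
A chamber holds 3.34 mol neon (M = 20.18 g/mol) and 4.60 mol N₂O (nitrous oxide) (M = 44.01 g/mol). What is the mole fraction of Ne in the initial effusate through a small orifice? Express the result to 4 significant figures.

Effusion rate of each component ∝ n_i/√M_i (partial pressure × 1/√M).
x_Ne(eff) = (n_Ne/√M_Ne) / (n_Ne/√M_Ne + n_N₂O/√M_N₂O)
= (3.34/√20.18) / (3.34/√20.18 + 4.60/√44.01) = 0.7435/(0.7435 + 0.6934) = 0.5174.

0.5174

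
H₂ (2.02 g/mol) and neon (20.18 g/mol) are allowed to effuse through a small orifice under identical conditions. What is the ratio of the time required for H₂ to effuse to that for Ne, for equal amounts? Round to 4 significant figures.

0.3164

By Graham's law, t_H₂/t_Ne = √(M_H₂/M_Ne) = √(2.02/20.18) = √0.1001 = 0.3164.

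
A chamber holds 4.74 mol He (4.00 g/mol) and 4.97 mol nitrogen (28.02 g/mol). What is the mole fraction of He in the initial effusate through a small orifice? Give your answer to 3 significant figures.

0.716

Rate_i ∝ x_i/√M_i (Graham's law weighted by mole fraction), so the effusate composition follows n_i/√M_i.
Mole fraction of He in the effusate = (n_He/√M_He) / (n_He/√M_He + n_N₂/√M_N₂)
= (4.74/√4.00) / (4.74/√4.00 + 4.97/√28.02) = 2.370/(2.370 + 0.9389) = 0.716.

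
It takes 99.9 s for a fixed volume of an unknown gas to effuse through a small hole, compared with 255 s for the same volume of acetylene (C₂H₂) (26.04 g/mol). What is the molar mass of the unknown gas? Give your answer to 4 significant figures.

3.997 g/mol

By Graham's law, t_X/t_C₂H₂ = √(M_X/M_C₂H₂).
99.9/255 = 0.3918 = √(M_X/26.04)
M_X = 26.04 × 0.3918² = 26.04 × 0.1535 = 3.997 g/mol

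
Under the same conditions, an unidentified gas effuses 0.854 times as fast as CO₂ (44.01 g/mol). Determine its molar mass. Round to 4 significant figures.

By Graham's law, rate_X/rate_CO₂ = √(M_CO₂/M_X).
0.854 = √(44.01/M_X)
M_X = 44.01 / 0.854² = 44.01 / 0.7293 = 60.34 g/mol

60.34 g/mol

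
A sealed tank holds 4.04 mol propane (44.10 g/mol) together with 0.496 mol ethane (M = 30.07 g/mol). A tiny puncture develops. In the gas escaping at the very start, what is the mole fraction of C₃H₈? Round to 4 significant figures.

0.8706

Each component's effusion rate ∝ (its partial pressure)·(1/√M) ∝ n_i/√M_i.
Mole fraction of C₃H₈ in the effusate = (n_C₃H₈/√M_C₃H₈) / (n_C₃H₈/√M_C₃H₈ + n_C₂H₆/√M_C₂H₆)
= (4.04/√44.10) / (4.04/√44.10 + 0.496/√30.07) = 0.6084/(0.6084 + 0.09045) = 0.8706.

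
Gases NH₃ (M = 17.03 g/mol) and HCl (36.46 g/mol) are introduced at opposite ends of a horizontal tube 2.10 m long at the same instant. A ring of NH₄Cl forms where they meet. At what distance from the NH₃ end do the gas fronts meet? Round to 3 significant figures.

Graham's law gives d_NH₃/d_HCl = rate_NH₃/rate_HCl = √(M_HCl/M_NH₃) = √(36.46/17.03) = 1.463.
With d_NH₃ + d_HCl = 2.10 m, d_HCl = 2.10/(1 + 1.463) = 0.8526 m.
d_NH₃ = 2.10 − 0.8526 = 1.25 m.

1.25 m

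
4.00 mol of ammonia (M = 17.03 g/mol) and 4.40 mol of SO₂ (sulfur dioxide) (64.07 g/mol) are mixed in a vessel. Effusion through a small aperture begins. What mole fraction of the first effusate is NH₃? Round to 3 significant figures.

0.638

The effusion rate of species i is ∝ p_i/√M_i ∝ n_i/√M_i.
Mole fraction of NH₃ in the effusate = (n_NH₃/√M_NH₃) / (n_NH₃/√M_NH₃ + n_SO₂/√M_SO₂)
= (4.00/√17.03) / (4.00/√17.03 + 4.40/√64.07) = 0.9693/(0.9693 + 0.5497) = 0.638.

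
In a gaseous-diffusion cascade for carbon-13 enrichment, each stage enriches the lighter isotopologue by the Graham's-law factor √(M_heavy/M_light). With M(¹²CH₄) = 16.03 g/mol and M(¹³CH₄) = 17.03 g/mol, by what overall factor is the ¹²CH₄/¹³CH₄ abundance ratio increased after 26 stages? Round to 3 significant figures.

After 26 stages the ratio has grown by (√(17.03/16.03))^26 = (17.03/16.03)^(26/2).
= 1.06238^13 = 2.20.

2.20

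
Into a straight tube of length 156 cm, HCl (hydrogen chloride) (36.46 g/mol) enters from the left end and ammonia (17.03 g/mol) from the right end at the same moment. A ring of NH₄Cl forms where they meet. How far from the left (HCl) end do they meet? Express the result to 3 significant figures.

63.3 cm

Distances travelled in equal time are proportional to diffusion rates, so d_HCl/d_NH₃ = √(M_NH₃/M_HCl) = √(17.03/36.46) = 0.6834.
With d_HCl + d_NH₃ = 156 cm, d_NH₃ = 156/(1 + 0.6834) = 92.67 cm.
d_HCl = 156 − 92.67 = 63.3 cm.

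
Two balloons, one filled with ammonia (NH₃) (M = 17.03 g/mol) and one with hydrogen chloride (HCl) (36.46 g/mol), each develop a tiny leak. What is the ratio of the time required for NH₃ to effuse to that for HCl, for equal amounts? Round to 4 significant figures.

0.6834

By Graham's law, t_NH₃/t_HCl = √(M_NH₃/M_HCl) = √(17.03/36.46) = √0.4671 = 0.6834.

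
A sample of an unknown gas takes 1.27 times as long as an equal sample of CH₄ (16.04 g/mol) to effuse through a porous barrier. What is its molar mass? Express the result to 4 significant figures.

25.87 g/mol

From Graham's law, t_X/t_CH₄ = √(M_X/M_CH₄).
1.27 = √(M_X/16.04)
M_X = 16.04 × 1.27² = 16.04 × 1.613 = 25.87 g/mol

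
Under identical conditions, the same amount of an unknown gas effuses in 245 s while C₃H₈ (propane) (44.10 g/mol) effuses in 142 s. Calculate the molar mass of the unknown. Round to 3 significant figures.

131 g/mol

Graham's law gives t_X/t_C₃H₈ = √(M_X/M_C₃H₈).
245/142 = 1.725 = √(M_X/44.10)
M_X = 44.10 × 1.725² = 44.10 × 2.977 = 131 g/mol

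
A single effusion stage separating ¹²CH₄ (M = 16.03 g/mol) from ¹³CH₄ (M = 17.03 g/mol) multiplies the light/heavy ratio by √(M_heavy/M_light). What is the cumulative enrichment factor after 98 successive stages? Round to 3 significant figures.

Overall factor = α^98 with α = √(17.03/16.03), i.e. (17.03/16.03)^(98/2).
= 1.06238^49 = 19.4.

19.4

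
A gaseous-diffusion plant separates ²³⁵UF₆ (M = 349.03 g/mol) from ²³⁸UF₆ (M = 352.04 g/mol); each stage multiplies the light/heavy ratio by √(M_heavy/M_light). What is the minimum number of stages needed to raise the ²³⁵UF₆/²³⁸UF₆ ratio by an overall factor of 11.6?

571

Per stage α = (352.04/349.03)^(1/2) = 1.00862^0.5, giving ln α = 0.004293.
Need α^N ≥ 11.6 ⇒ N ≥ ln(11.6) / ln α = 2.451 / 0.004293 = 570.87.
Rounding up, N = 571 stages.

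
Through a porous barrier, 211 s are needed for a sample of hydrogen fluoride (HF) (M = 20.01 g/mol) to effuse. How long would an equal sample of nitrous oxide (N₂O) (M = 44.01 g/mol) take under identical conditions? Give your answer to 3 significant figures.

Graham's law gives t_N₂O/t_HF = √(M_N₂O/M_HF) = √(44.01/20.01) = √2.199 = 1.483.
So the time for N₂O is 211 × 1.483 = 313 s.

313 s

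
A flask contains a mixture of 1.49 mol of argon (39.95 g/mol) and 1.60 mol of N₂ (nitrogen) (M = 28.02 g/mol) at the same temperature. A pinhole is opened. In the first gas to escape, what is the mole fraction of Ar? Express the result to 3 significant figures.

Each component's effusion rate ∝ (its partial pressure)·(1/√M) ∝ n_i/√M_i.
Mole fraction of Ar in the effusate = (n_Ar/√M_Ar) / (n_Ar/√M_Ar + n_N₂/√M_N₂)
= (1.49/√39.95) / (1.49/√39.95 + 1.60/√28.02) = 0.2357/(0.2357 + 0.3023) = 0.438.

0.438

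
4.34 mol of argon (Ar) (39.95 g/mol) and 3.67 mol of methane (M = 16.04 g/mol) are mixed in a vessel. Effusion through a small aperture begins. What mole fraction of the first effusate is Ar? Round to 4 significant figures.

0.4283

Each component's effusion rate ∝ (its partial pressure)·(1/√M) ∝ n_i/√M_i.
Mole fraction of Ar in the effusate = (n_Ar/√M_Ar) / (n_Ar/√M_Ar + n_CH₄/√M_CH₄)
= (4.34/√39.95) / (4.34/√39.95 + 3.67/√16.04) = 0.6866/(0.6866 + 0.9164) = 0.4283.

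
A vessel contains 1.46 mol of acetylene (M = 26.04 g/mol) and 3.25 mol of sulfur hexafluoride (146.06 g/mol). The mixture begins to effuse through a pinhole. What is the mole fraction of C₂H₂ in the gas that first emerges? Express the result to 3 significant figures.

Each component's effusion rate ∝ (its partial pressure)·(1/√M) ∝ n_i/√M_i.
So x_C₂H₂ in the escaping gas = (n_C₂H₂/√M_C₂H₂) / Σ(n_i/√M_i)
= (1.46/√26.04) / (1.46/√26.04 + 3.25/√146.06) = 0.2861/(0.2861 + 0.2689) = 0.515.

0.515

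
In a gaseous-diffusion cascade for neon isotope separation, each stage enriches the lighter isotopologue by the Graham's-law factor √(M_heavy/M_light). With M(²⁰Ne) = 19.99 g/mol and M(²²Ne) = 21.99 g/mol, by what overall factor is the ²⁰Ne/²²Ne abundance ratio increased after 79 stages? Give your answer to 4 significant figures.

Each stage multiplies the ratio by α = √(21.99/19.99), so after 79 stages the overall factor is α^79 = (21.99/19.99)^(79/2).
= 1.10005^(79/2) = 43.23.

43.23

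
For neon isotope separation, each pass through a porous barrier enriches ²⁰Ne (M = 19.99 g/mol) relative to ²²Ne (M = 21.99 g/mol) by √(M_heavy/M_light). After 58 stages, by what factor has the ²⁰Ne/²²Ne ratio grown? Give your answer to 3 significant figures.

15.9

The single-stage factor is √(M_heavy/M_light), so 58 stages give [√(21.99/19.99)]^58 = (21.99/19.99)^(58/2).
= 1.10005^29 = 15.9.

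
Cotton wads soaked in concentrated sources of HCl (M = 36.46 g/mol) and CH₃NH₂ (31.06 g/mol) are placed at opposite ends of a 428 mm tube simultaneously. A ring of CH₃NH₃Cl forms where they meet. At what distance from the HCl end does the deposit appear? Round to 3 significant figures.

In equal time, each gas travels a distance ∝ its rate ∝ 1/√M, so d_HCl/d_CH₃NH₂ = √(M_CH₃NH₂/M_HCl) = √(31.06/36.46) = 0.9230.
With d_HCl + d_CH₃NH₂ = 428 mm, d_CH₃NH₂ = 428/(1 + 0.9230) = 222.6 mm.
d_HCl = 428 − 222.6 = 205 mm.

205 mm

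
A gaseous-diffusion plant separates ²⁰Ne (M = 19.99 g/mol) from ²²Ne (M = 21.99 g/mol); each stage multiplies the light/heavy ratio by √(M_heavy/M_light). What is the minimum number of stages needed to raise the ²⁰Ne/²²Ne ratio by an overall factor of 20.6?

64

Single-stage factor α = √(21.99/19.99), so ln α = ½ ln(1.10005) = 0.04768.
Need α^N ≥ 20.6 ⇒ N ≥ ln(20.6) / ln α = 3.025 / 0.04768 = 63.45.
Rounding up, N = 64 stages.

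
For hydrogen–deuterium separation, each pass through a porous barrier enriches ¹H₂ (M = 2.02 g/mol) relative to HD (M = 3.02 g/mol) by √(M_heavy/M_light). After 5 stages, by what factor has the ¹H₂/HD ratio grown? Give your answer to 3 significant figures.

2.73

After 5 stages the ratio has grown by (√(3.02/2.02))^5 = (3.02/2.02)^(5/2).
= 1.49505^(5/2) = 2.73.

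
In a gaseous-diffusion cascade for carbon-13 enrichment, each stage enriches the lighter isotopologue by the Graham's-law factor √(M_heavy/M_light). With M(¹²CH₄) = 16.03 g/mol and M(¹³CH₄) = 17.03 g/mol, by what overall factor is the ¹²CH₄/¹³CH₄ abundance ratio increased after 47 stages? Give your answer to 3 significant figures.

The single-stage factor is √(M_heavy/M_light), so 47 stages give [√(17.03/16.03)]^47 = (17.03/16.03)^(47/2).
= 1.06238^(47/2) = 4.15.

4.15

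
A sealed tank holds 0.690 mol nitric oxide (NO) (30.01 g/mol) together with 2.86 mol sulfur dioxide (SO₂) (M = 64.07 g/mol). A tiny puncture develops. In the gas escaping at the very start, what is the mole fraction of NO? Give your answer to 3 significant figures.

Each component's effusion rate ∝ (its partial pressure)·(1/√M) ∝ n_i/√M_i.
Mole fraction of NO in the effusate = (n_NO/√M_NO) / (n_NO/√M_NO + n_SO₂/√M_SO₂)
= (0.690/√30.01) / (0.690/√30.01 + 2.86/√64.07) = 0.1260/(0.1260 + 0.3573) = 0.261.

0.261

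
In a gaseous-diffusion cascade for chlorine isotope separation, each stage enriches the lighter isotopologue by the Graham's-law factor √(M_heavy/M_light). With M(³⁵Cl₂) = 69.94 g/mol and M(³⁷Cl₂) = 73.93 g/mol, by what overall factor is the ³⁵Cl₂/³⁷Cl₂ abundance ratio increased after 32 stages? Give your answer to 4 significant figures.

2.430

Each stage multiplies the ratio by α = √(73.93/69.94), so after 32 stages the overall factor is α^32 = (73.93/69.94)^(32/2).
= 1.05705^16 = 2.430.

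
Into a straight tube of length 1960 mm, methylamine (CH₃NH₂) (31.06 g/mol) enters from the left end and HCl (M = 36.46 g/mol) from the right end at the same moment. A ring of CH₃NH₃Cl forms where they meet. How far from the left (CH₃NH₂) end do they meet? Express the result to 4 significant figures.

1019 mm

Graham's law gives d_CH₃NH₂/d_HCl = rate_CH₃NH₂/rate_HCl = √(M_HCl/M_CH₃NH₂) = √(36.46/31.06) = 1.083.
With d_CH₃NH₂ + d_HCl = 1960 mm, d_HCl = 1960/(1 + 1.083) = 940.7 mm.
d_CH₃NH₂ = 1960 − 940.7 = 1019 mm.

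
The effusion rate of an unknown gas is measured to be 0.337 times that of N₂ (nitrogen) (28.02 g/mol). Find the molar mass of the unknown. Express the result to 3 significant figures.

Graham's law gives rate_X/rate_N₂ = √(M_N₂/M_X).
0.337 = √(28.02/M_X)
M_X = 28.02 / 0.337² = 28.02 / 0.1136 = 247 g/mol

247 g/mol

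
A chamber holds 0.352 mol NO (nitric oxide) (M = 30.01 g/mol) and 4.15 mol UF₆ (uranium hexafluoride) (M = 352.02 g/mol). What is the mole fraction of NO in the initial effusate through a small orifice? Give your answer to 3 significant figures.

0.225

Effusion rate of each component ∝ n_i/√M_i (partial pressure × 1/√M).
Mole fraction of NO in the effusate = (n_NO/√M_NO) / (n_NO/√M_NO + n_UF₆/√M_UF₆)
= (0.352/√30.01) / (0.352/√30.01 + 4.15/√352.02) = 0.06426/(0.06426 + 0.2212) = 0.225.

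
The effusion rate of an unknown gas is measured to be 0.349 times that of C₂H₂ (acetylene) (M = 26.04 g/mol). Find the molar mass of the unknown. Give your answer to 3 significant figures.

By Graham's law, rate_X/rate_C₂H₂ = √(M_C₂H₂/M_X).
0.349 = √(26.04/M_X)
M_X = 26.04 / 0.349² = 26.04 / 0.1218 = 214 g/mol

214 g/mol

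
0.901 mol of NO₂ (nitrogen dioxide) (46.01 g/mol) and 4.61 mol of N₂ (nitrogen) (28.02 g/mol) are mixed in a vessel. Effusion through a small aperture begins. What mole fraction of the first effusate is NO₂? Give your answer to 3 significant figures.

0.132

The effusion rate of species i is ∝ p_i/√M_i ∝ n_i/√M_i.
x_NO₂(eff) = (n_NO₂/√M_NO₂) / (n_NO₂/√M_NO₂ + n_N₂/√M_N₂)
= (0.901/√46.01) / (0.901/√46.01 + 4.61/√28.02) = 0.1328/(0.1328 + 0.8709) = 0.132.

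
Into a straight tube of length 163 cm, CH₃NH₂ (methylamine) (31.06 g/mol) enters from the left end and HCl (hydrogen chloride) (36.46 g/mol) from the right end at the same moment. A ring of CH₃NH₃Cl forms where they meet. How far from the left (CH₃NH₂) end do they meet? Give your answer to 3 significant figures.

84.8 cm

Distances travelled in equal time are proportional to diffusion rates, so d_CH₃NH₂/d_HCl = √(M_HCl/M_CH₃NH₂) = √(36.46/31.06) = 1.083.
With d_CH₃NH₂ + d_HCl = 163 cm, d_HCl = 163/(1 + 1.083) = 78.24 cm.
d_CH₃NH₂ = 163 − 78.24 = 84.8 cm.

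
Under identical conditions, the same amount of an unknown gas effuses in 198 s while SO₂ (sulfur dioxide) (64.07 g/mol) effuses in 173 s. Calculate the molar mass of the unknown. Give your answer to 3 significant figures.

By Graham's law, t_X/t_SO₂ = √(M_X/M_SO₂).
198/173 = 1.145 = √(M_X/64.07)
M_X = 64.07 × 1.145² = 64.07 × 1.310 = 83.9 g/mol

83.9 g/mol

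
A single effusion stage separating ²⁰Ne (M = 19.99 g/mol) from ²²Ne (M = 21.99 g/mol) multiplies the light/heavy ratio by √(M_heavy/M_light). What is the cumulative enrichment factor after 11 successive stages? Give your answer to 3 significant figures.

1.69

Overall factor = α^11 with α = √(21.99/19.99), i.e. (21.99/19.99)^(11/2).
= 1.10005^(11/2) = 1.69.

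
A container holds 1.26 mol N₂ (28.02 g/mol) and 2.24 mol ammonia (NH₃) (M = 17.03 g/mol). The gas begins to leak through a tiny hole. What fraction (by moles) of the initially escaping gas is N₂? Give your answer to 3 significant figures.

The effusion rate of species i is ∝ p_i/√M_i ∝ n_i/√M_i.
Mole fraction of N₂ in the effusate = (n_N₂/√M_N₂) / (n_N₂/√M_N₂ + n_NH₃/√M_NH₃)
= (1.26/√28.02) / (1.26/√28.02 + 2.24/√17.03) = 0.2380/(0.2380 + 0.5428) = 0.305.

0.305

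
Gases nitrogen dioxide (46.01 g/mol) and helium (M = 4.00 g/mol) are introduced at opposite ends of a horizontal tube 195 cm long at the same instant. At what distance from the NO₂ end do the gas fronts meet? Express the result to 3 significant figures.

44.4 cm

In equal time, each gas travels a distance ∝ its rate ∝ 1/√M, so d_NO₂/d_He = √(M_He/M_NO₂) = √(4.00/46.01) = 0.2949.
With d_NO₂ + d_He = 195 cm, d_He = 195/(1 + 0.2949) = 150.6 cm.
d_NO₂ = 195 − 150.6 = 44.4 cm.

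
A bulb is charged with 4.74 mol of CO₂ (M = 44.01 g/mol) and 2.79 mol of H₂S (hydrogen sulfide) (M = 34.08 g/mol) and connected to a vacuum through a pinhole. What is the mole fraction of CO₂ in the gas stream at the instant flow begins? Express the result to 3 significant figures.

0.599

Rate_i ∝ x_i/√M_i (Graham's law weighted by mole fraction), so the effusate composition follows n_i/√M_i.
x_CO₂(eff) = (n_CO₂/√M_CO₂) / (n_CO₂/√M_CO₂ + n_H₂S/√M_H₂S)
= (4.74/√44.01) / (4.74/√44.01 + 2.79/√34.08) = 0.7145/(0.7145 + 0.4779) = 0.599.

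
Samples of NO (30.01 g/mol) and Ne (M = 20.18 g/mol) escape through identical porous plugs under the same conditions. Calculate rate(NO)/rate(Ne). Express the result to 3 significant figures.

Since effusion rate ∝ 1/√M, rate_NO/rate_Ne = √(M_Ne/M_NO) = √(20.18/30.01) = √0.6724 = 0.820.

0.820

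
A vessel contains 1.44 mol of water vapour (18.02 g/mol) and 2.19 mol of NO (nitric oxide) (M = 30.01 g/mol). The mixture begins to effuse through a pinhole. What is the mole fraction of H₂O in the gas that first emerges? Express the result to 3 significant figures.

0.459

Rate_i ∝ x_i/√M_i (Graham's law weighted by mole fraction), so the effusate composition follows n_i/√M_i.
Mole fraction of H₂O in the effusate = (n_H₂O/√M_H₂O) / (n_H₂O/√M_H₂O + n_NO/√M_NO)
= (1.44/√18.02) / (1.44/√18.02 + 2.19/√30.01) = 0.3392/(0.3392 + 0.3998) = 0.459.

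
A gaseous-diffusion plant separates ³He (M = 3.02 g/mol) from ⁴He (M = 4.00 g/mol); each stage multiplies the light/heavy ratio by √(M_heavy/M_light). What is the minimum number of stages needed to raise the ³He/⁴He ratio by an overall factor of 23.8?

23

With α = √(4.00/3.02) per stage, ln α = ½ ln(1.32450) = 0.1405.
Need α^N ≥ 23.8 ⇒ N ≥ ln(23.8) / ln α = 3.170 / 0.1405 = 22.56.
Rounding up, N = 23 stages.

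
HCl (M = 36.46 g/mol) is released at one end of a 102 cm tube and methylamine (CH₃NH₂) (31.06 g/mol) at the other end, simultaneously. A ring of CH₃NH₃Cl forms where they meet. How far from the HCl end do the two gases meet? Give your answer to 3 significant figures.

In equal time, each gas travels a distance ∝ its rate ∝ 1/√M, so d_HCl/d_CH₃NH₂ = √(M_CH₃NH₂/M_HCl) = √(31.06/36.46) = 0.9230.
With d_HCl + d_CH₃NH₂ = 102 cm, d_CH₃NH₂ = 102/(1 + 0.9230) = 53.04 cm.
d_HCl = 102 − 53.04 = 49.0 cm.

49.0 cm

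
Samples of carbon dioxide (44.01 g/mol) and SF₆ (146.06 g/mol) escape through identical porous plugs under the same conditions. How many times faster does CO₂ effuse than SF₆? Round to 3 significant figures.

1.82

Using Graham's law: rate_CO₂/rate_SF₆ = √(M_SF₆/M_CO₂) = √(146.06/44.01) = √3.319 = 1.82.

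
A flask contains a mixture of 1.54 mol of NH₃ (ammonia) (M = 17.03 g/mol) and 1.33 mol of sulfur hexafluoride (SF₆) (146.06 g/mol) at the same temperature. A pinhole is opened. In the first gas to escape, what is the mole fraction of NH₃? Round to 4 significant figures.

0.7723

Each component's effusion rate ∝ (its partial pressure)·(1/√M) ∝ n_i/√M_i.
Mole fraction of NH₃ in the effusate = (n_NH₃/√M_NH₃) / (n_NH₃/√M_NH₃ + n_SF₆/√M_SF₆)
= (1.54/√17.03) / (1.54/√17.03 + 1.33/√146.06) = 0.3732/(0.3732 + 0.1100) = 0.7723.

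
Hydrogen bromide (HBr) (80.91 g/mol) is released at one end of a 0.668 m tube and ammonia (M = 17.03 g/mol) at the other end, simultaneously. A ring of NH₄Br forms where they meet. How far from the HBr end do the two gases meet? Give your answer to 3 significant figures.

In equal time, each gas travels a distance ∝ its rate ∝ 1/√M, so d_HBr/d_NH₃ = √(M_NH₃/M_HBr) = √(17.03/80.91) = 0.4588.
With d_HBr + d_NH₃ = 0.668 m, d_NH₃ = 0.668/(1 + 0.4588) = 0.4579 m.
d_HBr = 0.668 − 0.4579 = 0.210 m.

0.210 m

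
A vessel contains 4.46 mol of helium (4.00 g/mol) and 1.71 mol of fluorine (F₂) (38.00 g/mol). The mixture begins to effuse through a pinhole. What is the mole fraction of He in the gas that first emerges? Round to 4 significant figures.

0.8894

The effusion rate of species i is ∝ p_i/√M_i ∝ n_i/√M_i.
So x_He in the escaping gas = (n_He/√M_He) / Σ(n_i/√M_i)
= (4.46/√4.00) / (4.46/√4.00 + 1.71/√38.00) = 2.230/(2.230 + 0.2774) = 0.8894.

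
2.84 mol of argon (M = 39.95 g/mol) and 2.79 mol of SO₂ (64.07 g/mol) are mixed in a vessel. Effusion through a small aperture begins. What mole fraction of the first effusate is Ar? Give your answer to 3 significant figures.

0.563

Each component's effusion rate ∝ (its partial pressure)·(1/√M) ∝ n_i/√M_i.
So x_Ar in the escaping gas = (n_Ar/√M_Ar) / Σ(n_i/√M_i)
= (2.84/√39.95) / (2.84/√39.95 + 2.79/√64.07) = 0.4493/(0.4493 + 0.3486) = 0.563.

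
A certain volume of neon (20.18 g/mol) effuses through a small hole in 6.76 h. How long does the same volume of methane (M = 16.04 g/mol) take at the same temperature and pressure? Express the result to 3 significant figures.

6.03 h

From Graham's law, t_CH₄/t_Ne = √(M_CH₄/M_Ne) = √(16.04/20.18) = √0.7948 = 0.8915.
So the time for CH₄ is 6.76 × 0.8915 = 6.03 h.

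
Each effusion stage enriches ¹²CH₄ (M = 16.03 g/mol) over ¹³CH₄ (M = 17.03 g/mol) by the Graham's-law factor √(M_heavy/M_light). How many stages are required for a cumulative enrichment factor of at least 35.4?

118

Per stage α = (17.03/16.03)^(1/2) = 1.06238^0.5, giving ln α = 0.03026.
Need α^N ≥ 35.4 ⇒ N ≥ ln(35.4) / ln α = 3.567 / 0.03026 = 117.88.
So at least 118 stages are needed.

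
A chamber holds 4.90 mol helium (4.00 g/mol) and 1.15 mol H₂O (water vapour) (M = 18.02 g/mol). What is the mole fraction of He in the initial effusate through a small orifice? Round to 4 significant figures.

Effusion rate of each component ∝ n_i/√M_i (partial pressure × 1/√M).
So x_He in the escaping gas = (n_He/√M_He) / Σ(n_i/√M_i)
= (4.90/√4.00) / (4.90/√4.00 + 1.15/√18.02) = 2.450/(2.450 + 0.2709) = 0.9004.

0.9004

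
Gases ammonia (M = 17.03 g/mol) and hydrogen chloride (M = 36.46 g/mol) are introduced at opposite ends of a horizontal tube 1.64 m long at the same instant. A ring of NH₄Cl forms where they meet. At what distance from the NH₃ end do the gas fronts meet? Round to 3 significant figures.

0.974 m

The fronts meet when d_NH₃ + d_HCl = L with d_NH₃/d_HCl = √(M_HCl/M_NH₃) (Graham's law). Here √(M_HCl/M_NH₃) = √(36.46/17.03) = 1.463.
With d_NH₃ + d_HCl = 1.64 m, d_HCl = 1.64/(1 + 1.463) = 0.6658 m.
d_NH₃ = 1.64 − 0.6658 = 0.974 m.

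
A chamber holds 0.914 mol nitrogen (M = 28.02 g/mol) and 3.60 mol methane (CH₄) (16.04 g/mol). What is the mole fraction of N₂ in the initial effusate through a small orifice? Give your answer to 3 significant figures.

Effusion rate of each component ∝ n_i/√M_i (partial pressure × 1/√M).
Mole fraction of N₂ in the effusate = (n_N₂/√M_N₂) / (n_N₂/√M_N₂ + n_CH₄/√M_CH₄)
= (0.914/√28.02) / (0.914/√28.02 + 3.60/√16.04) = 0.1727/(0.1727 + 0.8989) = 0.161.

0.161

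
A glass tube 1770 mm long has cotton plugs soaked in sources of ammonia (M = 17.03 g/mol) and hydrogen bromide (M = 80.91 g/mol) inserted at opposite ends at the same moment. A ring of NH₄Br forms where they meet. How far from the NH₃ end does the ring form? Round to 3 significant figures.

1210 mm

In equal time, each gas travels a distance ∝ its rate ∝ 1/√M, so d_NH₃/d_HBr = √(M_HBr/M_NH₃) = √(80.91/17.03) = 2.180.
With d_NH₃ + d_HBr = 1770 mm, d_HBr = 1770/(1 + 2.180) = 556.7 mm.
d_NH₃ = 1770 − 556.7 = 1210 mm.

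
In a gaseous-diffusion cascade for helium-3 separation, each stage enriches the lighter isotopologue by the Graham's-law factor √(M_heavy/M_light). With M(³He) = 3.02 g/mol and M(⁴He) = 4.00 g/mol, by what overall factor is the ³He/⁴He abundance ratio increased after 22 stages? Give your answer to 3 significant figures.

Overall factor = α^22 with α = √(4.00/3.02), i.e. (4.00/3.02)^(22/2).
= 1.32450^11 = 22.0.

22.0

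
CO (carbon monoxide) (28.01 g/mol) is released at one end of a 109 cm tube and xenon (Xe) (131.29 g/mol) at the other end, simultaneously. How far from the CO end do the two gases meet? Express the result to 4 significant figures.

74.56 cm

In equal time, each gas travels a distance ∝ its rate ∝ 1/√M, so d_CO/d_Xe = √(M_Xe/M_CO) = √(131.29/28.01) = 2.165.
With d_CO + d_Xe = 109 cm, d_Xe = 109/(1 + 2.165) = 34.44 cm.
d_CO = 109 − 34.44 = 74.56 cm.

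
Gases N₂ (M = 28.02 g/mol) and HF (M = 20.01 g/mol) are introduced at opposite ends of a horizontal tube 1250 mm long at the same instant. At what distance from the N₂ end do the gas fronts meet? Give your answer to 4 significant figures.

572.5 mm

The fronts meet when d_N₂ + d_HF = L with d_N₂/d_HF = √(M_HF/M_N₂) (Graham's law). Here √(M_HF/M_N₂) = √(20.01/28.02) = 0.8451.
With d_N₂ + d_HF = 1250 mm, d_HF = 1250/(1 + 0.8451) = 677.5 mm.
d_N₂ = 1250 − 677.5 = 572.5 mm.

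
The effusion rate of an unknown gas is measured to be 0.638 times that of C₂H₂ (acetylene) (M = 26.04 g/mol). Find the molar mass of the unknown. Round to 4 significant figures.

63.97 g/mol

Graham's law gives rate_X/rate_C₂H₂ = √(M_C₂H₂/M_X).
0.638 = √(26.04/M_X)
M_X = 26.04 / 0.638² = 26.04 / 0.4070 = 63.97 g/mol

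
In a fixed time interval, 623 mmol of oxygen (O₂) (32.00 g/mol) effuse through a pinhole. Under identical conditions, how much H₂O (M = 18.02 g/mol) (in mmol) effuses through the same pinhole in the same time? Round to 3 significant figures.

From Graham's law, rate_H₂O/rate_O₂ = √(M_O₂/M_H₂O) = √(32.00/18.02) = √1.776 = 1.333.
So the amount for H₂O is 623 × 1.333 = 830 mmol.

830 mmol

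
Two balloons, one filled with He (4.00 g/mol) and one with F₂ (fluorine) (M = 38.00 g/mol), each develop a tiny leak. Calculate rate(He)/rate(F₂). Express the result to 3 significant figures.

3.08

Graham's law gives rate_He/rate_F₂ = √(M_F₂/M_He) = √(38.00/4.00) = √9.500 = 3.08.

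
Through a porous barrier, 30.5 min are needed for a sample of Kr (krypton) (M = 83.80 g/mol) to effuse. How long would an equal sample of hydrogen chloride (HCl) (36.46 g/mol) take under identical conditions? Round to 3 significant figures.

By Graham's law, t_HCl/t_Kr = √(M_HCl/M_Kr) = √(36.46/83.80) = √0.4351 = 0.6596.
So the time for HCl is 30.5 × 0.6596 = 20.1 min.

20.1 min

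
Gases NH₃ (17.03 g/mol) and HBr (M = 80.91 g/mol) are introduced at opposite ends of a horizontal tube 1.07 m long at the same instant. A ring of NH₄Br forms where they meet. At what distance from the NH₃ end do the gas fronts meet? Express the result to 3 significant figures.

0.733 m

Distances travelled in equal time are proportional to diffusion rates, so d_NH₃/d_HBr = √(M_HBr/M_NH₃) = √(80.91/17.03) = 2.180.
With d_NH₃ + d_HBr = 1.07 m, d_HBr = 1.07/(1 + 2.180) = 0.3365 m.
d_NH₃ = 1.07 − 0.3365 = 0.733 m.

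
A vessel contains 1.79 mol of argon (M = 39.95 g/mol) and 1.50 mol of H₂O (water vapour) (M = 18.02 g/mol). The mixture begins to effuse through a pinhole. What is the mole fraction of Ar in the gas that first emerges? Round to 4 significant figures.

The effusion rate of species i is ∝ p_i/√M_i ∝ n_i/√M_i.
Mole fraction of Ar in the effusate = (n_Ar/√M_Ar) / (n_Ar/√M_Ar + n_H₂O/√M_H₂O)
= (1.79/√39.95) / (1.79/√39.95 + 1.50/√18.02) = 0.2832/(0.2832 + 0.3534) = 0.4449.

0.4449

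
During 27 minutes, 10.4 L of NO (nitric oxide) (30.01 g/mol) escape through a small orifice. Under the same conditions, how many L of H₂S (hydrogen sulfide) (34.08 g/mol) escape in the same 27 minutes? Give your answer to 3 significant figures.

Using Graham's law: rate_H₂S/rate_NO = √(M_NO/M_H₂S) = √(30.01/34.08) = √0.8806 = 0.9384.
So the volume for H₂S is 10.4 × 0.9384 = 9.76 L.

9.76 L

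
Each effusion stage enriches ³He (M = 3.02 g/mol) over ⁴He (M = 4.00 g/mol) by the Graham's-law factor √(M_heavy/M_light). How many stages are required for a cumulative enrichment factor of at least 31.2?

25

With α = √(4.00/3.02) per stage, ln α = ½ ln(1.32450) = 0.1405.
Need α^N ≥ 31.2 ⇒ N ≥ ln(31.2) / ln α = 3.440 / 0.1405 = 24.48.
So at least 25 stages are needed.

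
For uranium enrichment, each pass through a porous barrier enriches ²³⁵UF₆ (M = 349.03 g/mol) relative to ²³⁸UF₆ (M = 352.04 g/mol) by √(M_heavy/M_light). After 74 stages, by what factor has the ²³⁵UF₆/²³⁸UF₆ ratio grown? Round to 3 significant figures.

Each stage multiplies the ratio by α = √(352.04/349.03), so after 74 stages the overall factor is α^74 = (352.04/349.03)^(74/2).
= 1.00862^37 = 1.37.

1.37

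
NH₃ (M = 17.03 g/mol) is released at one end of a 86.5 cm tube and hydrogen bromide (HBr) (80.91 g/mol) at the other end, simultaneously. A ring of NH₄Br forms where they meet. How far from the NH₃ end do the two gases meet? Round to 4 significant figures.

Distances travelled in equal time are proportional to diffusion rates, so d_NH₃/d_HBr = √(M_HBr/M_NH₃) = √(80.91/17.03) = 2.180.
With d_NH₃ + d_HBr = 86.5 cm, d_HBr = 86.5/(1 + 2.180) = 27.20 cm.
d_NH₃ = 86.5 − 27.20 = 59.30 cm.

59.30 cm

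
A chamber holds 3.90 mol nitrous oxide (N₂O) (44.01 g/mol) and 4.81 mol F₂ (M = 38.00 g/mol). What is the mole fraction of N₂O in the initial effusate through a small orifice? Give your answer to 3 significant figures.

The effusion rate of species i is ∝ p_i/√M_i ∝ n_i/√M_i.
Mole fraction of N₂O in the effusate = (n_N₂O/√M_N₂O) / (n_N₂O/√M_N₂O + n_F₂/√M_F₂)
= (3.90/√44.01) / (3.90/√44.01 + 4.81/√38.00) = 0.5879/(0.5879 + 0.7803) = 0.430.

0.430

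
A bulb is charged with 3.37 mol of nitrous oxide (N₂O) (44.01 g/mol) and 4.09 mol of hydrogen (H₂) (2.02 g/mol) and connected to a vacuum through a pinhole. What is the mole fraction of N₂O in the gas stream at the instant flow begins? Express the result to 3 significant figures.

0.150

The effusion rate of species i is ∝ p_i/√M_i ∝ n_i/√M_i.
Mole fraction of N₂O in the effusate = (n_N₂O/√M_N₂O) / (n_N₂O/√M_N₂O + n_H₂/√M_H₂)
= (3.37/√44.01) / (3.37/√44.01 + 4.09/√2.02) = 0.5080/(0.5080 + 2.878) = 0.150.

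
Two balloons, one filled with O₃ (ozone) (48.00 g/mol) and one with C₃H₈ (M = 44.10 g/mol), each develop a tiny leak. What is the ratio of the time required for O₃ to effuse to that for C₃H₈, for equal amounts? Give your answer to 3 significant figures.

1.04

Since effusion rate ∝ 1/√M, t_O₃/t_C₃H₈ = √(M_O₃/M_C₃H₈) = √(48.00/44.10) = √1.088 = 1.04.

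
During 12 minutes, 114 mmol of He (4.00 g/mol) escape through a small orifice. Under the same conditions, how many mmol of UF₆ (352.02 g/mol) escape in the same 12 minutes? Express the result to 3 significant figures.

By Graham's law, rate_UF₆/rate_He = √(M_He/M_UF₆) = √(4.00/352.02) = √0.01136 = 0.1066.
So the amount for UF₆ is 114 × 0.1066 = 12.2 mmol.

12.2 mmol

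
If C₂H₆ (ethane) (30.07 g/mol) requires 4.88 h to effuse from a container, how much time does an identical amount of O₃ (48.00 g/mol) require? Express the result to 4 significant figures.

By Graham's law, t_O₃/t_C₂H₆ = √(M_O₃/M_C₂H₆) = √(48.00/30.07) = √1.596 = 1.263.
So the time for O₃ is 4.88 × 1.263 = 6.166 h.

6.166 h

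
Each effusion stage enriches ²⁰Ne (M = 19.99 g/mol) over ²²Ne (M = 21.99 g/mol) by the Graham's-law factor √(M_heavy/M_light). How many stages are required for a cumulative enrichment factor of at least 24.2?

With α = √(21.99/19.99) per stage, ln α = ½ ln(1.10005) = 0.04768.
Need α^N ≥ 24.2 ⇒ N ≥ ln(24.2) / ln α = 3.186 / 0.04768 = 66.83.
Rounding up, N = 67 stages.

67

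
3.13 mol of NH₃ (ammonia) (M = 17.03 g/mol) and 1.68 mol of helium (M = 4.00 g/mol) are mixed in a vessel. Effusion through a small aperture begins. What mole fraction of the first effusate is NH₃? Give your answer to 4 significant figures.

0.4745

The effusion rate of species i is ∝ p_i/√M_i ∝ n_i/√M_i.
Mole fraction of NH₃ in the effusate = (n_NH₃/√M_NH₃) / (n_NH₃/√M_NH₃ + n_He/√M_He)
= (3.13/√17.03) / (3.13/√17.03 + 1.68/√4.00) = 0.7585/(0.7585 + 0.8400) = 0.4745.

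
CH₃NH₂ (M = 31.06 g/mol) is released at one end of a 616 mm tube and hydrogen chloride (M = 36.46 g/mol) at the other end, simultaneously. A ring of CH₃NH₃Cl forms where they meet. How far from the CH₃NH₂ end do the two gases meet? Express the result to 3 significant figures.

320 mm

Graham's law gives d_CH₃NH₂/d_HCl = rate_CH₃NH₂/rate_HCl = √(M_HCl/M_CH₃NH₂) = √(36.46/31.06) = 1.083.
With d_CH₃NH₂ + d_HCl = 616 mm, d_HCl = 616/(1 + 1.083) = 295.7 mm.
d_CH₃NH₂ = 616 − 295.7 = 320 mm.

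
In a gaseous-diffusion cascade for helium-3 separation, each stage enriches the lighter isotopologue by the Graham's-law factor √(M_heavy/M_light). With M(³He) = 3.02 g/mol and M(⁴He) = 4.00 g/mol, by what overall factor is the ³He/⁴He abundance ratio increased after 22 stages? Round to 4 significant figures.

22.01

After 22 stages the ratio has grown by (√(4.00/3.02))^22 = (4.00/3.02)^(22/2).
= 1.32450^11 = 22.01.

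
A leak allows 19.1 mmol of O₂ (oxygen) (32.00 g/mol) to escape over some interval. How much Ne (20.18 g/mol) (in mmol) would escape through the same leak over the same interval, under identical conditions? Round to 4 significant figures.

By Graham's law, rate_Ne/rate_O₂ = √(M_O₂/M_Ne) = √(32.00/20.18) = √1.586 = 1.259.
So the amount for Ne is 19.1 × 1.259 = 24.05 mmol.

24.05 mmol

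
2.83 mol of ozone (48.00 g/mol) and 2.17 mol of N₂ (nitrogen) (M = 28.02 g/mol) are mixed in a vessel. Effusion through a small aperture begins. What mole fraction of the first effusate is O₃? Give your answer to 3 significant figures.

0.499

Each component's effusion rate ∝ (its partial pressure)·(1/√M) ∝ n_i/√M_i.
Mole fraction of O₃ in the effusate = (n_O₃/√M_O₃) / (n_O₃/√M_O₃ + n_N₂/√M_N₂)
= (2.83/√48.00) / (2.83/√48.00 + 2.17/√28.02) = 0.4085/(0.4085 + 0.4099) = 0.499.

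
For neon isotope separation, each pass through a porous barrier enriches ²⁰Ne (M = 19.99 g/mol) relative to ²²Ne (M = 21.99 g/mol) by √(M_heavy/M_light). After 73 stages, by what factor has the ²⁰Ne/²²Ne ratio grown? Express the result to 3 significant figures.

Each stage multiplies the ratio by α = √(21.99/19.99), so after 73 stages the overall factor is α^73 = (21.99/19.99)^(73/2).
= 1.10005^(73/2) = 32.5.

32.5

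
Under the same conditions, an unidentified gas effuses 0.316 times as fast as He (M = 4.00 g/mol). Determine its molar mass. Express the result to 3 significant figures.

40.1 g/mol

Using Graham's law: rate_X/rate_He = √(M_He/M_X).
0.316 = √(4.00/M_X)
M_X = 4.00 / 0.316² = 4.00 / 0.09986 = 40.1 g/mol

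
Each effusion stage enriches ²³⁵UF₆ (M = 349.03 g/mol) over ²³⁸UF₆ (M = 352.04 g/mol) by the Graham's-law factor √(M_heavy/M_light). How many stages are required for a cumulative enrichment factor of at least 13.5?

Per stage α = (352.04/349.03)^(1/2) = 1.00862^0.5, giving ln α = 0.004293.
Need α^N ≥ 13.5 ⇒ N ≥ ln(13.5) / ln α = 2.603 / 0.004293 = 606.20.
Minimum whole number of stages: N = 607.

607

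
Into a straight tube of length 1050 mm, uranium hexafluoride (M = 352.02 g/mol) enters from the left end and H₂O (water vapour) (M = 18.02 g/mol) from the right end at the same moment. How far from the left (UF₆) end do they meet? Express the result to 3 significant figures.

The fronts meet when d_UF₆ + d_H₂O = L with d_UF₆/d_H₂O = √(M_H₂O/M_UF₆) (Graham's law). Here √(M_H₂O/M_UF₆) = √(18.02/352.02) = 0.2263.
With d_UF₆ + d_H₂O = 1050 mm, d_H₂O = 1050/(1 + 0.2263) = 856.3 mm.
d_UF₆ = 1050 − 856.3 = 194 mm.

194 mm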